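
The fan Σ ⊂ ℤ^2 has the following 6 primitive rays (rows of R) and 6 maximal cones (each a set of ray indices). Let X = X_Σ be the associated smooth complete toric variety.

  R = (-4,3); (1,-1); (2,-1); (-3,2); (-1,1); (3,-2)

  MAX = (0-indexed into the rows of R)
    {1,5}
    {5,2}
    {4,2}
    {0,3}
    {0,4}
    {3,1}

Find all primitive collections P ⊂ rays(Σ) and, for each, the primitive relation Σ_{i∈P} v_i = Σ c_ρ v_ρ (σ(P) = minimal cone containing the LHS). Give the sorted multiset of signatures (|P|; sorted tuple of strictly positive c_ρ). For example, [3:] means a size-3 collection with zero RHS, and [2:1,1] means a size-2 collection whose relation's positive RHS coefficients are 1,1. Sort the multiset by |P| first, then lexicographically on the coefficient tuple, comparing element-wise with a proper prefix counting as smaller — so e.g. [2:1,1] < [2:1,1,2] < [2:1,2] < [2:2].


|primitive collections| = 9. Relations:

  P = {1,4}:  v_{1} + v_{4} = 0  ⟹  sig = [2:]
  P = {3,5}:  v_{3} + v_{5} = 0  ⟹  sig = [2:]
  P = {0,1}:  v_{0} + v_{1} = v_{3}  ⟹  sig = [2:1]
  P = {0,5}:  v_{0} + v_{5} = v_{4}  ⟹  sig = [2:1]
  P = {1,2}:  v_{1} + v_{2} = v_{5}  ⟹  sig = [2:1]
  P = {2,3}:  v_{2} + v_{3} = v_{4}  ⟹  sig = [2:1]
  P = {3,4}:  v_{3} + v_{4} = v_{0}  ⟹  sig = [2:1]
  P = {4,5}:  v_{4} + v_{5} = v_{2}  ⟹  sig = [2:1]
  P = {0,2}:  v_{0} + v_{2} = 2·v_{4}  ⟹  sig = [2:2]

Hence PRS(X_Σ) =
    |P|=2: 9 collections, coeffs (), (), (1), (1), (1), (1), (1), (1), (2)


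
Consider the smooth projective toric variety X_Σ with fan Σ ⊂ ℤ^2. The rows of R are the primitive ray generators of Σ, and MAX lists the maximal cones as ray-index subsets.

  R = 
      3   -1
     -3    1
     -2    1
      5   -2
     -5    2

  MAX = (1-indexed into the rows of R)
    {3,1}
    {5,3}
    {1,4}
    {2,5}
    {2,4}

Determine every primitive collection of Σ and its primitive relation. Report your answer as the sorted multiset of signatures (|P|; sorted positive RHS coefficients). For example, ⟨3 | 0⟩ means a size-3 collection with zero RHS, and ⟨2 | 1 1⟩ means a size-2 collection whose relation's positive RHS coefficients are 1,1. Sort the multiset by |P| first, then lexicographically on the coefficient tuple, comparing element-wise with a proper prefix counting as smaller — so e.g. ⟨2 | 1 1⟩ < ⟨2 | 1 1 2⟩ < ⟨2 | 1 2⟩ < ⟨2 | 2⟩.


5 collections generate NE(X_Σ); each relation:

  P={1,2}:  v_{1} + v_{2} = 0 ; sig = ⟨2 | 0⟩
  P={4,5}:  v_{4} + v_{5} = 0 ; sig = ⟨2 | 0⟩
  P={1,5}:  v_{1} + v_{5} = v_{3} ; sig = ⟨2 | 1⟩
  P={2,3}:  v_{2} + v_{3} = v_{5} ; sig = ⟨2 | 1⟩
  P={3,4}:  v_{3} + v_{4} = v_{1} ; sig = ⟨2 | 1⟩

Hence PRS(X_Σ) =
    ⟨2 | 0⟩
    ⟨2 | 0⟩
    ⟨2 | 1⟩
    ⟨2 | 1⟩
    ⟨2 | 1⟩


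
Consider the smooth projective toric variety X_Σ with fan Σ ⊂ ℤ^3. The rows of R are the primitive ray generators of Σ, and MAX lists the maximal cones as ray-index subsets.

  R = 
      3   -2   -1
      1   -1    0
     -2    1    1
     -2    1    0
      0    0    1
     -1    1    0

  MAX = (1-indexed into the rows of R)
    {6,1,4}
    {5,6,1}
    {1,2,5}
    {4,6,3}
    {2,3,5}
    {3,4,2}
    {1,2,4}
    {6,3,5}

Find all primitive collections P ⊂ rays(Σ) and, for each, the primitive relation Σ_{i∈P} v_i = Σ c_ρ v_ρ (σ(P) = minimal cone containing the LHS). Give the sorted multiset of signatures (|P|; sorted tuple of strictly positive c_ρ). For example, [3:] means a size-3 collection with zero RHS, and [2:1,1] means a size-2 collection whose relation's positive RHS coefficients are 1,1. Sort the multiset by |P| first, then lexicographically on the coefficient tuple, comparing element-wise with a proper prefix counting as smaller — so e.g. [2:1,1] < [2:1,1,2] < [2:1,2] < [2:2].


The 3 primitive collections of Σ (r=6, n=3):

  • {2,6}:  v_{2} + v_{6} = 0  so sig = [2:]
  • {1,3}:  v_{1} + v_{3} = v_{2}  so sig = [2:1]
  • {4,5}:  v_{4} + v_{5} = v_{3}  so sig = [2:1]

Sorted signature multiset PRS(X):
    |P|=2: 3 collections, coeffs (), (1), (1)


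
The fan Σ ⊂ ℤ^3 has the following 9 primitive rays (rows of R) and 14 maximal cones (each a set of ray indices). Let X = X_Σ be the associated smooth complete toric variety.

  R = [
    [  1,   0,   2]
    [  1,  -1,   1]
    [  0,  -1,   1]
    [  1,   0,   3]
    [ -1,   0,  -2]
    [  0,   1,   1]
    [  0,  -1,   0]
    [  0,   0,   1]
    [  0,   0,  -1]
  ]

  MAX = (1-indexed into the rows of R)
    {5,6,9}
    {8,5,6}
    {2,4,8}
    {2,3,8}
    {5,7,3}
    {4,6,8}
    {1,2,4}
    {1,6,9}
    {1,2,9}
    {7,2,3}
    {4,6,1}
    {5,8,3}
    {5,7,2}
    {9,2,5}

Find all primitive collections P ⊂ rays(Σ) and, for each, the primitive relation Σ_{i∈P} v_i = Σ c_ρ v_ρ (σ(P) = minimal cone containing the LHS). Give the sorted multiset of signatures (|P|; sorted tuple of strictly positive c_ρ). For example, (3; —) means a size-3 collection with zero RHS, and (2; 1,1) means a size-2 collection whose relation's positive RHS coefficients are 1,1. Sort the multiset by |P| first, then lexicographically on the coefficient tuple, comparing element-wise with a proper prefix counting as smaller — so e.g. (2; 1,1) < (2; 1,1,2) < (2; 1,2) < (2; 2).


Minimal non-faces — 17 found among 9 rays, 14 max cones:

  • {1,5}:  v_{1} + v_{5} = 0 ; sig = (2; —)
  • {8,9}:  v_{8} + v_{9} = 0 ; sig = (2; —)
  • {1,8}:  v_{1} + v_{8} = v_{4} ; sig = (2; 1)
  • {2,6}:  v_{2} + v_{6} = v_{1} ; sig = (2; 1)
  • {3,9}:  v_{3} + v_{9} = v_{7} ; sig = (2; 1)
  • {4,5}:  v_{4} + v_{5} = v_{8} ; sig = (2; 1)
  • {4,9}:  v_{4} + v_{9} = v_{1} ; sig = (2; 1)
  • {6,7}:  v_{6} + v_{7} = v_{8} ; sig = (2; 1)
  • {7,8}:  v_{7} + v_{8} = v_{3} ; sig = (2; 1)
  • {1,7}:  v_{1} + v_{7} = v_{2} + v_{8} ; sig = (2; 1,1)
  • {7,9}:  v_{7} + v_{9} = v_{2} + v_{5} ; sig = (2; 1,1)
  • {1,3}:  v_{1} + v_{3} = v_{2} + 2·v_{8} ; sig = (2; 1,2)
  • {4,7}:  v_{4} + v_{7} = v_{2} + 2·v_{8} ; sig = (2; 1,2)
  • {3,4}:  v_{3} + v_{4} = v_{2} + 3·v_{8} ; sig = (2; 1,3)
  • {3,6}:  v_{3} + v_{6} = 2·v_{8} ; sig = (2; 2)
  • {2,5,8}:  v_{2} + v_{5} + v_{8} = v_{7} ; sig = (3; 1)
  • {2,3,5}:  v_{2} + v_{3} + v_{5} = 2·v_{7} ; sig = (3; 2)

so the primitive-relation signature multiset is
    (2; —)
    (2; —)
    (2; 1)
    (2; 1)
    (2; 1)
    (2; 1)
    (2; 1)
    (2; 1)
    (2; 1)
    (2; 1,1)
    (2; 1,1)
    (2; 1,2)
    (2; 1,2)
    (2; 1,3)
    (2; 2)
    (3; 1)
    (3; 2)


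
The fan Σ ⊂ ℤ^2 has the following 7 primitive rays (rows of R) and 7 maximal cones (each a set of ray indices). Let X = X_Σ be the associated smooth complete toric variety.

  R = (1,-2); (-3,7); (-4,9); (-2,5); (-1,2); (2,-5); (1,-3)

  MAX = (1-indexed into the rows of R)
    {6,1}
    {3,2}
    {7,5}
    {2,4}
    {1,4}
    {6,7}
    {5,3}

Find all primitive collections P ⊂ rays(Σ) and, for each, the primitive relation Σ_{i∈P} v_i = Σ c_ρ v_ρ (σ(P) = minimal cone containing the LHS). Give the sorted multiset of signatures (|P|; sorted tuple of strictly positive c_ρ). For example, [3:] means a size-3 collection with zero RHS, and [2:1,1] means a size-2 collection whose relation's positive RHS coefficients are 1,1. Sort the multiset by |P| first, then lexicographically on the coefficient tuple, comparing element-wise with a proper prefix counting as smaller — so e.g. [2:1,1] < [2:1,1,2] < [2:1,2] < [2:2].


Σ has 14 primitive collections:

  • {1,5}:  v_{1} + v_{5} = 0  so sig = [2:]
  • {4,6}:  v_{4} + v_{6} = 0  so sig = [2:]
  • {1,2}:  v_{1} + v_{2} = v_{4}  so sig = [2:1]
  • {1,3}:  v_{1} + v_{3} = v_{2}  so sig = [2:1]
  • {1,7}:  v_{1} + v_{7} = v_{6}  so sig = [2:1]
  • {2,5}:  v_{2} + v_{5} = v_{3}  so sig = [2:1]
  • {2,6}:  v_{2} + v_{6} = v_{5}  so sig = [2:1]
  • {4,5}:  v_{4} + v_{5} = v_{2}  so sig = [2:1]
  • {4,7}:  v_{4} + v_{7} = v_{5}  so sig = [2:1]
  • {5,6}:  v_{5} + v_{6} = v_{7}  so sig = [2:1]
  • {2,7}:  v_{2} + v_{7} = 2·v_{5}  so sig = [2:2]
  • {3,4}:  v_{3} + v_{4} = 2·v_{2}  so sig = [2:2]
  • {3,6}:  v_{3} + v_{6} = 2·v_{5}  so sig = [2:2]
  • {3,7}:  v_{3} + v_{7} = 3·v_{5}  so sig = [2:3]

Signatures (|P|; sorted positive RHS coefficients), sorted:
[[2:], [2:], [2:1], [2:1], [2:1], [2:1], [2:1], [2:1], [2:1], [2:1], [2:2], [2:2], [2:2], [2:3]]


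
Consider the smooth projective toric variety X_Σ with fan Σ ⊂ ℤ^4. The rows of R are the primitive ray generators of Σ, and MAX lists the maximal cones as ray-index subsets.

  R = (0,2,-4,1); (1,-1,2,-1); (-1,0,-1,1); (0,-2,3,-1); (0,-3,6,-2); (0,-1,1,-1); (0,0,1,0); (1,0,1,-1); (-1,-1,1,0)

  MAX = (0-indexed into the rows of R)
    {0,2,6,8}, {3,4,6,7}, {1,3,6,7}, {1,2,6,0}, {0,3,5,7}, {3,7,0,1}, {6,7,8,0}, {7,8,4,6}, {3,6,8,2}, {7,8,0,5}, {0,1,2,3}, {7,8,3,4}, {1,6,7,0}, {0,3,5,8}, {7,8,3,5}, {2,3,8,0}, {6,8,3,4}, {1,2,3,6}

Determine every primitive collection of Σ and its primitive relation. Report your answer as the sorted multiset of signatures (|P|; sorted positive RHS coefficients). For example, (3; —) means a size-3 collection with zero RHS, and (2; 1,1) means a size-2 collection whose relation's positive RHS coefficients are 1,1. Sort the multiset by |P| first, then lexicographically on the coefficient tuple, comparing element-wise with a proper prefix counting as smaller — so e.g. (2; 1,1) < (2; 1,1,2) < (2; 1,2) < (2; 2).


|primitive collections| = 12. Relations:

  P = {2,7}:  v_{2} + v_{7} = 0  ⟹  sig = (2; —)
  P = {1,8}:  v_{1} + v_{8} = v_{3}  ⟹  sig = (2; 1)
  P = {0,4}:  v_{0} + v_{4} = v_{7} + v_{8}  ⟹  sig = (2; 1,1)
  P = {5,6}:  v_{5} + v_{6} = v_{7} + v_{8}  ⟹  sig = (2; 1,1)
  P = {2,4}:  v_{2} + v_{4} = v_{3} + v_{6} + v_{8}  ⟹  sig = (2; 1,1,1)
  P = {2,5}:  v_{2} + v_{5} = v_{0} + v_{3} + v_{8}  ⟹  sig = (2; 1,1,1)
  P = {1,4}:  v_{1} + v_{4} = 2·v_{3} + v_{6} + v_{7}  ⟹  sig = (2; 1,1,2)
  P = {1,5}:  v_{1} + v_{5} = v_{0} + 2·v_{3} + v_{7}  ⟹  sig = (2; 1,1,2)
  P = {4,5}:  v_{4} + v_{5} = v_{3} + 2·v_{7} + 2·v_{8}  ⟹  sig = (2; 1,2,2)
  P = {0,3,6}:  v_{0} + v_{3} + v_{6} = 0  ⟹  sig = (3; —)
  P = {0,3,7,8}:  v_{0} + v_{3} + v_{7} + v_{8} = v_{5}  ⟹  sig = (4; 1)
  P = {3,6,7,8}:  v_{3} + v_{6} + v_{7} + v_{8} = v_{4}  ⟹  sig = (4; 1)

so the primitive-relation signature multiset is
[(2; —), (2; 1), (2; 1,1), (2; 1,1), (2; 1,1,1), (2; 1,1,1), (2; 1,1,2), (2; 1,1,2), (2; 1,2,2), (3; —), (4; 1), (4; 1)]


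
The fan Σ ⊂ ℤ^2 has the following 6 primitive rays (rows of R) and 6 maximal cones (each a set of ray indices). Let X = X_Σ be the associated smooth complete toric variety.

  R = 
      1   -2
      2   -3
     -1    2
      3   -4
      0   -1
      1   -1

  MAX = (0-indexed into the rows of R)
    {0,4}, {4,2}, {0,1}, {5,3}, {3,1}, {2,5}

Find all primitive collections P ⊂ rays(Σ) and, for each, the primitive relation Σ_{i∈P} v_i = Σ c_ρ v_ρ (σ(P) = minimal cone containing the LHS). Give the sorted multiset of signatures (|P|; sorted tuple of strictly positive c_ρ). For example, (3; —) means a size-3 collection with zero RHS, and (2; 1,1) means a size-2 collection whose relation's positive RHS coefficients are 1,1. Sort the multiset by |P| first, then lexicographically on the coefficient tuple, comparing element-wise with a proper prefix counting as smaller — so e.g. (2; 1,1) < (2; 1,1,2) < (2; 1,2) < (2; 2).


Δ(Σ) — 6 vertices, 9 min non-faces:

  P = {0,2}:  v_{0} + v_{2} = 0  ⇒ sig = (2; —)
  P = {0,5}:  v_{0} + v_{5} = v_{1}  ⇒ sig = (2; 1)
  P = {1,2}:  v_{1} + v_{2} = v_{5}  ⇒ sig = (2; 1)
  P = {1,5}:  v_{1} + v_{5} = v_{3}  ⇒ sig = (2; 1)
  P = {4,5}:  v_{4} + v_{5} = v_{0}  ⇒ sig = (2; 1)
  P = {3,4}:  v_{3} + v_{4} = v_{0} + v_{1}  ⇒ sig = (2; 1,1)
  P = {0,3}:  v_{0} + v_{3} = 2·v_{1}  ⇒ sig = (2; 2)
  P = {1,4}:  v_{1} + v_{4} = 2·v_{0}  ⇒ sig = (2; 2)
  P = {2,3}:  v_{2} + v_{3} = 2·v_{5}  ⇒ sig = (2; 2)

Sorted signature multiset PRS(X):
{ (2; —),  (2; 1) ×4,  (2; 1,1),  (2; 2) ×3 }


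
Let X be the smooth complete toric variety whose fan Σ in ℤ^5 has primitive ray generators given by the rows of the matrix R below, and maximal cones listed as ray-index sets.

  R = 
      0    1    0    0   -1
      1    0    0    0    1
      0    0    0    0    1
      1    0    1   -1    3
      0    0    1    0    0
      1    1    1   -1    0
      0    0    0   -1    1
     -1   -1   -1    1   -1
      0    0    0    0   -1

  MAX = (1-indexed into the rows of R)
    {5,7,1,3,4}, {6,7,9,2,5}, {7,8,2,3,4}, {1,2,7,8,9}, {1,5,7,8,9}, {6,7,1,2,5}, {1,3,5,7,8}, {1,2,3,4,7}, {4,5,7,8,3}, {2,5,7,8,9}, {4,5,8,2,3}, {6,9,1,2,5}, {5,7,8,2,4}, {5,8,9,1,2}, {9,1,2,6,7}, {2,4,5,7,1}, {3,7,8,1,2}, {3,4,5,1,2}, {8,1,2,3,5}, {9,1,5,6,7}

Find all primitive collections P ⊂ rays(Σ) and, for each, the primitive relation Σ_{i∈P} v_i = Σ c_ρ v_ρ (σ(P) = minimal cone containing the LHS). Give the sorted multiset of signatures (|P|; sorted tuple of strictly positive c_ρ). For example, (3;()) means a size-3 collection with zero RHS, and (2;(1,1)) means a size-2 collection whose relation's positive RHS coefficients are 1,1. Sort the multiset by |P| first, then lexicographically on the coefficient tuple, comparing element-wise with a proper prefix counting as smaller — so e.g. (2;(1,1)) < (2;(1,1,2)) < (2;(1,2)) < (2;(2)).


Δ(Σ) — 9 vertices, 9 min non-faces:

  P={3,9}:  v_{3} + v_{9} = 0  so sig = (2;())
  P={6,8}:  v_{6} + v_{8} = v_{9}  so sig = (2;(1))
  P={4,9}:  v_{4} + v_{9} = v_{2} + v_{5} + v_{7}  so sig = (2;(1,1,1))
  P={3,6}:  v_{3} + v_{6} = v_{1} + v_{2} + v_{5} + v_{7}  so sig = (2;(1,1,1,1))
  P={4,6}:  v_{4} + v_{6} = v_{1} + 2·v_{2} + 2·v_{5} + 2·v_{7}  so sig = (2;(1,2,2,2))
  P={1,4,8}:  v_{1} + v_{4} + v_{8} = v_{3}  so sig = (3;(1))
  P={2,3,5,7}:  v_{2} + v_{3} + v_{5} + v_{7} = v_{4}  so sig = (4;(1))
  P={1,2,5,7,8}:  v_{1} + v_{2} + v_{5} + v_{7} + v_{8} = 0  so sig = (5;())
  P={1,2,5,7,9}:  v_{1} + v_{2} + v_{5} + v_{7} + v_{9} = v_{6}  so sig = (5;(1))

Hence PRS(X_Σ) =
[(2;()), (2;(1)), (2;(1,1,1)), (2;(1,1,1,1)), (2;(1,2,2,2)), (3;(1)), (4;(1)), (5;()), (5;(1))]


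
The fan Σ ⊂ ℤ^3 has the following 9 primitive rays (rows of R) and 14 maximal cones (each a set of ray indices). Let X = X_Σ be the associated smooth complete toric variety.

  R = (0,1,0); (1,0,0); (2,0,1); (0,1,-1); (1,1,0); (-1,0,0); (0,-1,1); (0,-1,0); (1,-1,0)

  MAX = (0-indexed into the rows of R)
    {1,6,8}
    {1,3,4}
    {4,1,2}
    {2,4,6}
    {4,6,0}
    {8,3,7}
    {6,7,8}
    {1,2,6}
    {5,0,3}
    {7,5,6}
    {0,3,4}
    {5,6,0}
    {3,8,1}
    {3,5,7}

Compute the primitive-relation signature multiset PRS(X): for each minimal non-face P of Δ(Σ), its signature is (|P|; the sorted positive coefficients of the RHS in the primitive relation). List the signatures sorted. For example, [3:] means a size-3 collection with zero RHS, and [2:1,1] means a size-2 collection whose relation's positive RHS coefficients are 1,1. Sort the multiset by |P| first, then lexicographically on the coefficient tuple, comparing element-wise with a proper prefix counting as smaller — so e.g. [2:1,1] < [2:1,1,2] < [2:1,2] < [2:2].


16 minimal non-faces of Δ(Σ) (on 9 rays):

  {0,7}:  v_{0} + v_{7} = 0  ⇒ sig = [2:]
  {1,5}:  v_{1} + v_{5} = 0  ⇒ sig = [2:]
  {3,6}:  v_{3} + v_{6} = 0  ⇒ sig = [2:]
  {0,1}:  v_{0} + v_{1} = v_{4}  ⇒ sig = [2:1]
  {0,8}:  v_{0} + v_{8} = v_{1}  ⇒ sig = [2:1]
  {1,7}:  v_{1} + v_{7} = v_{8}  ⇒ sig = [2:1]
  {4,5}:  v_{4} + v_{5} = v_{0}  ⇒ sig = [2:1]
  {4,7}:  v_{4} + v_{7} = v_{1}  ⇒ sig = [2:1]
  {5,8}:  v_{5} + v_{8} = v_{7}  ⇒ sig = [2:1]
  {2,3}:  v_{2} + v_{3} = v_{1} + v_{4}  ⇒ sig = [2:1,1]
  {2,5}:  v_{2} + v_{5} = v_{4} + v_{6}  ⇒ sig = [2:1,1]
  {0,2}:  v_{0} + v_{2} = 2·v_{4} + v_{6}  ⇒ sig = [2:1,2]
  {2,7}:  v_{2} + v_{7} = 2·v_{1} + v_{6}  ⇒ sig = [2:1,2]
  {2,8}:  v_{2} + v_{8} = 3·v_{1} + v_{6}  ⇒ sig = [2:1,3]
  {4,8}:  v_{4} + v_{8} = 2·v_{1}  ⇒ sig = [2:2]
  {1,4,6}:  v_{1} + v_{4} + v_{6} = v_{2}  ⇒ sig = [3:1]

Hence PRS(X_Σ) =
[[2:], [2:], [2:], [2:1], [2:1], [2:1], [2:1], [2:1], [2:1], [2:1,1], [2:1,1], [2:1,2], [2:1,2], [2:1,3], [2:2], [3:1]]


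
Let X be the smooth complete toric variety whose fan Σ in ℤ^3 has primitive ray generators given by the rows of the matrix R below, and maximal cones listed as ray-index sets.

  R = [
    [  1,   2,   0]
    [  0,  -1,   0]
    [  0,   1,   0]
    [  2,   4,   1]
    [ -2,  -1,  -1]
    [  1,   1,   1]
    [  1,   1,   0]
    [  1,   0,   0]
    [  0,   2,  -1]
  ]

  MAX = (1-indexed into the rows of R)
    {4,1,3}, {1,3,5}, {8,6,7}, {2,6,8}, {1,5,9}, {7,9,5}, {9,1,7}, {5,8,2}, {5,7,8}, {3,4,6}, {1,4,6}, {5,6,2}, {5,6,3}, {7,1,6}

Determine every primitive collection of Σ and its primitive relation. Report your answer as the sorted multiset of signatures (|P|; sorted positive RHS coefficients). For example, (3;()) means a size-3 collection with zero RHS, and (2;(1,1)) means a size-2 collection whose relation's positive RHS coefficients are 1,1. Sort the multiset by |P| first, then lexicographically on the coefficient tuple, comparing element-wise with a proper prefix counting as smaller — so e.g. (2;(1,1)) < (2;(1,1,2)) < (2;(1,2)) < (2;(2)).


Minimal non-faces — 20 found among 9 rays, 14 max cones:

  {2,3}:  v_{2} + v_{3} = 0 — sig = (2;())
  {1,2}:  v_{1} + v_{2} = v_{7} — sig = (2;(1))
  {2,7}:  v_{2} + v_{7} = v_{8} — sig = (2;(1))
  {3,7}:  v_{3} + v_{7} = v_{1} — sig = (2;(1))
  {3,8}:  v_{3} + v_{8} = v_{7} — sig = (2;(1))
  {2,4}:  v_{2} + v_{4} = v_{1} + v_{6} — sig = (2;(1,1))
  {6,9}:  v_{6} + v_{9} = v_{1} + v_{3} — sig = (2;(1,1))
  {4,8}:  v_{4} + v_{8} = v_{1} + v_{6} + v_{7} — sig = (2;(1,1,1))
  {2,9}:  v_{2} + v_{9} = v_{5} + 2·v_{7} — sig = (2;(1,2))
  {3,9}:  v_{3} + v_{9} = 2·v_{1} + v_{5} — sig = (2;(1,2))
  {4,7}:  v_{4} + v_{7} = 2·v_{1} + v_{6} — sig = (2;(1,2))
  {8,9}:  v_{8} + v_{9} = v_{5} + 3·v_{7} — sig = (2;(1,3))
  {1,8}:  v_{1} + v_{8} = 2·v_{7} — sig = (2;(2))
  {4,9}:  v_{4} + v_{9} = 2·v_{1} + 2·v_{3} — sig = (2;(2,2))
  {4,5}:  v_{4} + v_{5} = 3·v_{3} — sig = (2;(3))
  {5,6,8}:  v_{5} + v_{6} + v_{8} = 0 — sig = (3;())
  {1,3,6}:  v_{1} + v_{3} + v_{6} = v_{4} — sig = (3;(1))
  {1,5,7}:  v_{1} + v_{5} + v_{7} = v_{9} — sig = (3;(1))
  {5,6,7}:  v_{5} + v_{6} + v_{7} = v_{3} — sig = (3;(1))
  {1,5,6}:  v_{1} + v_{5} + v_{6} = 2·v_{3} — sig = (3;(2))

so the primitive-relation signature multiset is
{ (2;()),  (2;(1)) ×4,  (2;(1,1)) ×2,  (2;(1,1,1)),  (2;(1,2)) ×3,  (2;(1,3)),  (2;(2)),  (2;(2,2)),  (2;(3)),  (3;()),  (3;(1)) ×3,  (3;(2)) }


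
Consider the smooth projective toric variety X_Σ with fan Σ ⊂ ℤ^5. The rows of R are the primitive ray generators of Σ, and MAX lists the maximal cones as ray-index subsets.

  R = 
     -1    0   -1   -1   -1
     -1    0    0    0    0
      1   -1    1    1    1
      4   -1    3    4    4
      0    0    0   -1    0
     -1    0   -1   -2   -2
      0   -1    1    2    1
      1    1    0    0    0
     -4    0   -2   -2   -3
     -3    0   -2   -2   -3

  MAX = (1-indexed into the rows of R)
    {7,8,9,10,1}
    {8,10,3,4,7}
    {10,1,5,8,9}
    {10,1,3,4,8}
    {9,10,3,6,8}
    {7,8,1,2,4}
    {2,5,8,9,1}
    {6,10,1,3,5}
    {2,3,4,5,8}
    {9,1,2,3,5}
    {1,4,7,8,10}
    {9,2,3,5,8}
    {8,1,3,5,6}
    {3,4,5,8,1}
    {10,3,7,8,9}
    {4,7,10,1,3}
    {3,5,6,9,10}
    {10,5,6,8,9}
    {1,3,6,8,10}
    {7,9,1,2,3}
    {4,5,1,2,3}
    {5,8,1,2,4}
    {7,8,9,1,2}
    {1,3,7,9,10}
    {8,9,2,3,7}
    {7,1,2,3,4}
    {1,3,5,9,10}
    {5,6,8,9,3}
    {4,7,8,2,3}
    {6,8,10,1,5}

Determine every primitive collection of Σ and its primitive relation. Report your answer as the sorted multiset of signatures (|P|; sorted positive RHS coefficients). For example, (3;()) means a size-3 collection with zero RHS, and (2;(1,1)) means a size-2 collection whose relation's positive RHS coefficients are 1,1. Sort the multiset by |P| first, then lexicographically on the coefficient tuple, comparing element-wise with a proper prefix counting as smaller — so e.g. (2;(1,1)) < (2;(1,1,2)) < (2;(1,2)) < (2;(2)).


Σ has 12 primitive collections:

  • {2,10}:  v_{2} + v_{10} = v_{9}  so sig = (2;(1))
  • {4,9}:  v_{4} + v_{9} = v_{7}  so sig = (2;(1))
  • {5,7}:  v_{5} + v_{7} = v_{2} + v_{3}  so sig = (2;(1,1))
  • {2,6}:  v_{2} + v_{6} = v_{3} + v_{5} + v_{8} + v_{9}  so sig = (2;(1,1,1,1))
  • {6,7}:  v_{6} + v_{7} = 2·v_{3} + v_{8} + v_{9}  so sig = (2;(1,1,2))
  • {4,6}:  v_{4} + v_{6} = 2·v_{3} + v_{8}  so sig = (2;(1,2))
  • {4,5,10}:  v_{4} + v_{5} + v_{10} = v_{3}  so sig = (3;(1))
  • {1,6,9}:  v_{1} + v_{6} + v_{9} = v_{5} + 2·v_{10}  so sig = (3;(1,2))
  • {1,2,3,8}:  v_{1} + v_{2} + v_{3} + v_{8} = 0  so sig = (4;())
  • {1,3,8,9}:  v_{1} + v_{3} + v_{8} + v_{9} = v_{10}  so sig = (4;(1))
  • {3,5,8,10}:  v_{3} + v_{5} + v_{8} + v_{10} = v_{6}  so sig = (4;(1))
  • {1,3,7,8}:  v_{1} + v_{3} + v_{7} + v_{8} = v_{4} + v_{10}  so sig = (4;(1,1))

Signatures (|P|; sorted positive RHS coefficients), sorted:
    |P|=2: 6 collections, coeffs (1), (1), (1,1), (1,1,1,1), (1,1,2), (1,2)
    |P|=3: 2 collections, coeffs (1), (1,2)
    |P|=4: 4 collections, coeffs (), (1), (1), (1,1)


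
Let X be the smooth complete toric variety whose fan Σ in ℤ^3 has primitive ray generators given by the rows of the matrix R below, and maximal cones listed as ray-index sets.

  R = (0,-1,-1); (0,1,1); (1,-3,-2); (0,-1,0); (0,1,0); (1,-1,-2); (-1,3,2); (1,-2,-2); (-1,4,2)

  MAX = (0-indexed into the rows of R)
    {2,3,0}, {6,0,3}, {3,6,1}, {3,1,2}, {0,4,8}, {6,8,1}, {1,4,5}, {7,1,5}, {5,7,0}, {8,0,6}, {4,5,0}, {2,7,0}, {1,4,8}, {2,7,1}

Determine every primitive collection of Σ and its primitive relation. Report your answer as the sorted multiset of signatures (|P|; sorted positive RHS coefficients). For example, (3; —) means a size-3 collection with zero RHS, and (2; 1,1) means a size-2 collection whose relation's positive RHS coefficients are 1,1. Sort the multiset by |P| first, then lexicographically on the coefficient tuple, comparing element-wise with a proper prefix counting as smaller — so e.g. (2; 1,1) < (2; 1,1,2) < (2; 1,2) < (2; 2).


The 15 primitive collections of Σ (r=9, n=3):

  • {0,1}:  v_{0} + v_{1} = 0 — sig = (2; —)
  • {2,6}:  v_{2} + v_{6} = 0 — sig = (2; —)
  • {3,4}:  v_{3} + v_{4} = 0 — sig = (2; —)
  • {2,4}:  v_{2} + v_{4} = v_{7} — sig = (2; 1)
  • {2,8}:  v_{2} + v_{8} = v_{4} — sig = (2; 1)
  • {3,5}:  v_{3} + v_{5} = v_{7} — sig = (2; 1)
  • {3,7}:  v_{3} + v_{7} = v_{2} — sig = (2; 1)
  • {3,8}:  v_{3} + v_{8} = v_{6} — sig = (2; 1)
  • {4,6}:  v_{4} + v_{6} = v_{8} — sig = (2; 1)
  • {4,7}:  v_{4} + v_{7} = v_{5} — sig = (2; 1)
  • {6,7}:  v_{6} + v_{7} = v_{4} — sig = (2; 1)
  • {2,5}:  v_{2} + v_{5} = 2·v_{7} — sig = (2; 2)
  • {5,6}:  v_{5} + v_{6} = 2·v_{4} — sig = (2; 2)
  • {7,8}:  v_{7} + v_{8} = 2·v_{4} — sig = (2; 2)
  • {5,8}:  v_{5} + v_{8} = 3·v_{4} — sig = (2; 3)

so the primitive-relation signature multiset is
{ (2; —) ×3,  (2; 1) ×8,  (2; 2) ×3,  (2; 3) }


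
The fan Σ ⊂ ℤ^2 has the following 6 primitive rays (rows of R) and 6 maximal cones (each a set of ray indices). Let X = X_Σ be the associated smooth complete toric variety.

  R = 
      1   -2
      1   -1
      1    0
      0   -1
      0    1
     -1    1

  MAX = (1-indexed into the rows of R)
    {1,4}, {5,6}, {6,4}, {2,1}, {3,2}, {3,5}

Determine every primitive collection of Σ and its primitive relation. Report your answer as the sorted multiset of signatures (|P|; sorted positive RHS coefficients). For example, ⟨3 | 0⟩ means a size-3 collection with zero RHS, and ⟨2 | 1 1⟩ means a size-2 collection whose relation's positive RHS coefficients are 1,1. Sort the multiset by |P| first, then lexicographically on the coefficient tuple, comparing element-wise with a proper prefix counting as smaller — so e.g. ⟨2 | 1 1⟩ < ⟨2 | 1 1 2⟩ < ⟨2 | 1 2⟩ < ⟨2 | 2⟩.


|primitive collections| = 9. Relations:

  P={2,6}:  v_{2} + v_{6} = 0  so sig = ⟨2 | 0⟩
  P={4,5}:  v_{4} + v_{5} = 0  so sig = ⟨2 | 0⟩
  P={1,5}:  v_{1} + v_{5} = v_{2}  so sig = ⟨2 | 1⟩
  P={1,6}:  v_{1} + v_{6} = v_{4}  so sig = ⟨2 | 1⟩
  P={2,4}:  v_{2} + v_{4} = v_{1}  so sig = ⟨2 | 1⟩
  P={2,5}:  v_{2} + v_{5} = v_{3}  so sig = ⟨2 | 1⟩
  P={3,4}:  v_{3} + v_{4} = v_{2}  so sig = ⟨2 | 1⟩
  P={3,6}:  v_{3} + v_{6} = v_{5}  so sig = ⟨2 | 1⟩
  P={1,3}:  v_{1} + v_{3} = 2·v_{2}  so sig = ⟨2 | 2⟩

so the primitive-relation signature multiset is
[⟨2 | 0⟩, ⟨2 | 0⟩, ⟨2 | 1⟩, ⟨2 | 1⟩, ⟨2 | 1⟩, ⟨2 | 1⟩, ⟨2 | 1⟩, ⟨2 | 1⟩, ⟨2 | 2⟩]


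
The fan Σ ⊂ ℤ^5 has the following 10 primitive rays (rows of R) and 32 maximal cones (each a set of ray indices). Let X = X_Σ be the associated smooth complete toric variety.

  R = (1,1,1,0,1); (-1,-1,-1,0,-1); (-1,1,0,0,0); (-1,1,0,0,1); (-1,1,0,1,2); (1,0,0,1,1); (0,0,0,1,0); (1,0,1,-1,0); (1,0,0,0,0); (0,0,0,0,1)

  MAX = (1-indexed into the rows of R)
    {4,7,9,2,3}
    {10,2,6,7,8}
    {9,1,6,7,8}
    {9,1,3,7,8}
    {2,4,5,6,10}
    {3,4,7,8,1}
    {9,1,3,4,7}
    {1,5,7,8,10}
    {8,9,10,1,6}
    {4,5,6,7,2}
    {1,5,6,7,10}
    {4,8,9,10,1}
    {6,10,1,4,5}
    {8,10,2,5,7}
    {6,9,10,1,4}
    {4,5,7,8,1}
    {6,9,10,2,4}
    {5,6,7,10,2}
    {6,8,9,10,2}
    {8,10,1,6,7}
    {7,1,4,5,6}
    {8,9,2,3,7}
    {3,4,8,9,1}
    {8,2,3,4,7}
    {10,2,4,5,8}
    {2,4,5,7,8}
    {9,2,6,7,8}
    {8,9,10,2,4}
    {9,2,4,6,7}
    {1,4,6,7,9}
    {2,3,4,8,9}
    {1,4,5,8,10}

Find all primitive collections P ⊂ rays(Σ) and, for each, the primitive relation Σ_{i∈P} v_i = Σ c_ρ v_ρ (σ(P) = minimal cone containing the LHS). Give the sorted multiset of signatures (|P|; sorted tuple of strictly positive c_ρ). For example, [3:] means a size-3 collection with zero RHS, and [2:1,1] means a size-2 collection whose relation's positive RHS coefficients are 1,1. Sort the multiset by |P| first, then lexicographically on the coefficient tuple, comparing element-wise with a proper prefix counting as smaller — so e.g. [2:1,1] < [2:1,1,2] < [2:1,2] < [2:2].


Minimal non-faces — 10 found among 10 rays, 32 max cones:

  P={1,2}:  v_{1} + v_{2} = 0  →  sig = [2:]
  P={3,10}:  v_{3} + v_{10} = v_{4}  →  sig = [2:1]
  P={5,9}:  v_{5} + v_{9} = v_{4} + v_{6}  →  sig = [2:1,1]
  P={3,6}:  v_{3} + v_{6} = v_{4} + v_{7} + v_{9}  →  sig = [2:1,1,1]
  P={3,5}:  v_{3} + v_{5} = 2·v_{4} + v_{7}  →  sig = [2:1,2]
  P={4,7,10}:  v_{4} + v_{7} + v_{10} = v_{5}  →  sig = [3:1]
  P={7,9,10}:  v_{7} + v_{9} + v_{10} = v_{6}  →  sig = [3:1]
  P={4,6,8}:  v_{4} + v_{6} + v_{8} = v_{1} + v_{10}  →  sig = [3:1,1]
  P={5,6,8}:  v_{5} + v_{6} + v_{8} = v_{1} + v_{7} + 2·v_{10}  →  sig = [3:1,1,2]
  P={4,7,8,9}:  v_{4} + v_{7} + v_{8} + v_{9} = v_{1}  →  sig = [4:1]

Sorted signature multiset PRS(X):
    |P|=2: 5 collections, coeffs (), (1), (1,1), (1,1,1), (1,2)
    |P|=3: 4 collections, coeffs (1), (1), (1,1), (1,1,2)
    |P|=4: 1 collection, coeffs (1)


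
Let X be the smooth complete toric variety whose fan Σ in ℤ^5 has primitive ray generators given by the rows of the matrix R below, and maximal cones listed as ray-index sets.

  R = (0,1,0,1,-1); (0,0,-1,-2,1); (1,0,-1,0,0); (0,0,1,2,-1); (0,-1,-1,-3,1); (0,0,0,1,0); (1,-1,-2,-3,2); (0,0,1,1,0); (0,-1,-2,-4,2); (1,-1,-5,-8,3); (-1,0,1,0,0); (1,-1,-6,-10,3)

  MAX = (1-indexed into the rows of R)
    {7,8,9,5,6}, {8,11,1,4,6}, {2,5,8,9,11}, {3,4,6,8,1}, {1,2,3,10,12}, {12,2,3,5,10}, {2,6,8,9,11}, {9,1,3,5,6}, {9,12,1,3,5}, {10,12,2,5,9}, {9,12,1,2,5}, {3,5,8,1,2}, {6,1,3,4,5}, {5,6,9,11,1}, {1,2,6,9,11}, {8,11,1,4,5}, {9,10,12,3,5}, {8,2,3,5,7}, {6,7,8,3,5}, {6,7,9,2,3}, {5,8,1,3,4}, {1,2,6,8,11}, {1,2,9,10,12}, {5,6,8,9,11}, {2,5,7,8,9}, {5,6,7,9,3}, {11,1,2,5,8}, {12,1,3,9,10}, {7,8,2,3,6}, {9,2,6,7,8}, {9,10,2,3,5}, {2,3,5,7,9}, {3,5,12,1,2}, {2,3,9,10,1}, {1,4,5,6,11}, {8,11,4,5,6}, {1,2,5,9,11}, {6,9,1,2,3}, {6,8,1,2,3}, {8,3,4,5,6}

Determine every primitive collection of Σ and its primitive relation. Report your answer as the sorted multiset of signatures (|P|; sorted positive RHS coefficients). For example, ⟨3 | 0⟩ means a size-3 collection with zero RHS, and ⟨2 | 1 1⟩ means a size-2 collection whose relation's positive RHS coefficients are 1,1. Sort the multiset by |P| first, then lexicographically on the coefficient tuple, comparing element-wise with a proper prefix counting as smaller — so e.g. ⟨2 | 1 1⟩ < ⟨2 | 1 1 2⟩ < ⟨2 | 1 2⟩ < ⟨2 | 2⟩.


The 23 primitive collections of Σ (r=12, n=5):

  P={2,4}:  v_{2} + v_{4} = 0  ⟹  sig = ⟨2 | 0⟩
  P={3,11}:  v_{3} + v_{11} = 0  ⟹  sig = ⟨2 | 0⟩
  P={1,7}:  v_{1} + v_{7} = v_{2} + v_{3}  ⟹  sig = ⟨2 | 1 1⟩
  P={4,9}:  v_{4} + v_{9} = v_{5} + v_{6}  ⟹  sig = ⟨2 | 1 1⟩
  P={7,11}:  v_{7} + v_{11} = v_{8} + v_{9}  ⟹  sig = ⟨2 | 1 1⟩
  P={4,7}:  v_{4} + v_{7} = v_{3} + v_{5} + v_{6} + v_{8}  ⟹  sig = ⟨2 | 1 1 1 1⟩
  P={4,10}:  v_{4} + v_{10} = v_{1} + v_{3} + v_{5} + v_{9}  ⟹  sig = ⟨2 | 1 1 1 1⟩
  P={7,12}:  v_{7} + v_{12} = v_{2} + v_{3} + v_{5} + v_{10}  ⟹  sig = ⟨2 | 1 1 1 1⟩
  P={10,11}:  v_{10} + v_{11} = v_{1} + v_{2} + v_{5} + v_{9}  ⟹  sig = ⟨2 | 1 1 1 1⟩
  P={6,10}:  v_{6} + v_{10} = v_{1} + v_{3} + 2·v_{9}  ⟹  sig = ⟨2 | 1 1 2⟩
  P={8,10}:  v_{8} + v_{10} = 2·v_{2} + v_{3} + v_{5}  ⟹  sig = ⟨2 | 1 1 2⟩
  P={4,12}:  v_{4} + v_{12} = 2·v_{1} + v_{3} + 2·v_{5} + v_{9}  ⟹  sig = ⟨2 | 1 1 2 2⟩
  P={6,12}:  v_{6} + v_{12} = 2·v_{1} + v_{3} + v_{5} + 2·v_{9}  ⟹  sig = ⟨2 | 1 1 2 2⟩
  P={7,10}:  v_{7} + v_{10} = 2·v_{2} + 2·v_{3} + v_{5} + v_{9}  ⟹  sig = ⟨2 | 1 1 2 2⟩
  P={8,12}:  v_{8} + v_{12} = v_{1} + 2·v_{2} + v_{3} + 2·v_{5}  ⟹  sig = ⟨2 | 1 1 2 2⟩
  P={11,12}:  v_{11} + v_{12} = 2·v_{1} + v_{2} + 2·v_{5} + v_{9}  ⟹  sig = ⟨2 | 1 1 2 2⟩
  P={1,5,10}:  v_{1} + v_{5} + v_{10} = v_{12}  ⟹  sig = ⟨3 | 1⟩
  P={1,8,9}:  v_{1} + v_{8} + v_{9} = v_{2}  ⟹  sig = ⟨3 | 1⟩
  P={2,5,6}:  v_{2} + v_{5} + v_{6} = v_{9}  ⟹  sig = ⟨3 | 1⟩
  P={3,8,9}:  v_{3} + v_{8} + v_{9} = v_{7}  ⟹  sig = ⟨3 | 1⟩
  P={1,5,6,8}:  v_{1} + v_{5} + v_{6} + v_{8} = 0  ⟹  sig = ⟨4 | 0⟩
  P={2,3,9,12}:  v_{2} + v_{3} + v_{9} + v_{12} = 2·v_{10}  ⟹  sig = ⟨4 | 2⟩
  P={1,2,3,5,9}:  v_{1} + v_{2} + v_{3} + v_{5} + v_{9} = v_{10}  ⟹  sig = ⟨5 | 1⟩

Sorted signature multiset PRS(X):
{ ⟨2 | 0⟩ ×2,  ⟨2 | 1 1⟩ ×3,  ⟨2 | 1 1 1 1⟩ ×4,  ⟨2 | 1 1 2⟩ ×2,  ⟨2 | 1 1 2 2⟩ ×5,  ⟨3 | 1⟩ ×4,  ⟨4 | 0⟩,  ⟨4 | 2⟩,  ⟨5 | 1⟩ }


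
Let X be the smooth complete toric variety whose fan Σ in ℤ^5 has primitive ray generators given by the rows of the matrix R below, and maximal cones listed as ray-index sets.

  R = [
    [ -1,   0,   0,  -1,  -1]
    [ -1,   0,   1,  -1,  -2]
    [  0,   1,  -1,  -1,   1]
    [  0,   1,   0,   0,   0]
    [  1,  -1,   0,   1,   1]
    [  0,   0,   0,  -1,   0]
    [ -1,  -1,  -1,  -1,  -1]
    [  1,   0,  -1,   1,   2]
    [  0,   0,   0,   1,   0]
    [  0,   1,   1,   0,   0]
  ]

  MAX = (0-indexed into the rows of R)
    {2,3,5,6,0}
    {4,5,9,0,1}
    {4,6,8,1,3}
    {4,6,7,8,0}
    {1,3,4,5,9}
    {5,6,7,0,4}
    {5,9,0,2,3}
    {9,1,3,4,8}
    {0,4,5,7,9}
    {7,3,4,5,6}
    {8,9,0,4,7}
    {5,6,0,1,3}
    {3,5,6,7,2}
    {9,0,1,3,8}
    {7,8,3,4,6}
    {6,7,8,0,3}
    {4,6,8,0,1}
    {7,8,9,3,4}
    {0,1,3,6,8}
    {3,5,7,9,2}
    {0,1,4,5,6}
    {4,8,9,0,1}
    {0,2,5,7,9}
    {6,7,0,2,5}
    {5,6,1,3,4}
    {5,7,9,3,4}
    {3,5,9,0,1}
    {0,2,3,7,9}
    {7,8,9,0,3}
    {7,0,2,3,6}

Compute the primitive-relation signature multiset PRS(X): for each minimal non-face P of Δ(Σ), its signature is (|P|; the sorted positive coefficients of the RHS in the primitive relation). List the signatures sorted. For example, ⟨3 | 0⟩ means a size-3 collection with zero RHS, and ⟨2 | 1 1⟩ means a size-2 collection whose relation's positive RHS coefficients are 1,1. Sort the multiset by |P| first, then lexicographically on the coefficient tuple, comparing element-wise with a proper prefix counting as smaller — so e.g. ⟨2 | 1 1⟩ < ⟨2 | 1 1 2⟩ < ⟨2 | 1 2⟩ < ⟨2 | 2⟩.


8 minimal non-faces of Δ(Σ) (on 10 rays):

  P={1,7}:  v_{1} + v_{7} = 0 — sig = ⟨2 | 0⟩
  P={5,8}:  v_{5} + v_{8} = 0 — sig = ⟨2 | 0⟩
  P={6,9}:  v_{6} + v_{9} = v_{0} — sig = ⟨2 | 1⟩
  P={2,4}:  v_{2} + v_{4} = v_{5} + v_{7} — sig = ⟨2 | 1 1⟩
  P={1,2}:  v_{1} + v_{2} = v_{0} + v_{3} + v_{5} — sig = ⟨2 | 1 1 1⟩
  P={2,8}:  v_{2} + v_{8} = v_{0} + v_{3} + v_{7} — sig = ⟨2 | 1 1 1⟩
  P={0,3,4}:  v_{0} + v_{3} + v_{4} = 0 — sig = ⟨3 | 0⟩
  P={0,3,5,7}:  v_{0} + v_{3} + v_{5} + v_{7} = v_{2} — sig = ⟨4 | 1⟩

Hence PRS(X_Σ) =
[⟨2 | 0⟩, ⟨2 | 0⟩, ⟨2 | 1⟩, ⟨2 | 1 1⟩, ⟨2 | 1 1 1⟩, ⟨2 | 1 1 1⟩, ⟨3 | 0⟩, ⟨4 | 1⟩]


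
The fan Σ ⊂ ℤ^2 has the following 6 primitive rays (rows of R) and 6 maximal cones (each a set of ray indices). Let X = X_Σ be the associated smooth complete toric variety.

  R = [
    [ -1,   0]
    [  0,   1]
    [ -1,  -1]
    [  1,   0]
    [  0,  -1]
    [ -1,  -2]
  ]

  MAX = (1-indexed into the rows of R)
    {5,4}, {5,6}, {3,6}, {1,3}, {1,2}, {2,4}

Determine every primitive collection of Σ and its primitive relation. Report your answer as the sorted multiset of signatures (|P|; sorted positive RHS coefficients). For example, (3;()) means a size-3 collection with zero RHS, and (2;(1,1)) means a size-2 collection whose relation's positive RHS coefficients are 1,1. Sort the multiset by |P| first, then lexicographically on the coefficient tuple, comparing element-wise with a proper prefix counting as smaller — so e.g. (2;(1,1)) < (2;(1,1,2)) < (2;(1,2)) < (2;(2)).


Primitive collections (9):

  {1,4}:  v_{1} + v_{4} = 0 ; sig = (2;())
  {2,5}:  v_{2} + v_{5} = 0 ; sig = (2;())
  {1,5}:  v_{1} + v_{5} = v_{3} ; sig = (2;(1))
  {2,3}:  v_{2} + v_{3} = v_{1} ; sig = (2;(1))
  {2,6}:  v_{2} + v_{6} = v_{3} ; sig = (2;(1))
  {3,4}:  v_{3} + v_{4} = v_{5} ; sig = (2;(1))
  {3,5}:  v_{3} + v_{5} = v_{6} ; sig = (2;(1))
  {1,6}:  v_{1} + v_{6} = 2·v_{3} ; sig = (2;(2))
  {4,6}:  v_{4} + v_{6} = 2·v_{5} ; sig = (2;(2))

Signatures (|P|; sorted positive RHS coefficients), sorted:
    |P|=2: 9 collections, coeffs (), (), (1), (1), (1), (1), (1), (2), (2)


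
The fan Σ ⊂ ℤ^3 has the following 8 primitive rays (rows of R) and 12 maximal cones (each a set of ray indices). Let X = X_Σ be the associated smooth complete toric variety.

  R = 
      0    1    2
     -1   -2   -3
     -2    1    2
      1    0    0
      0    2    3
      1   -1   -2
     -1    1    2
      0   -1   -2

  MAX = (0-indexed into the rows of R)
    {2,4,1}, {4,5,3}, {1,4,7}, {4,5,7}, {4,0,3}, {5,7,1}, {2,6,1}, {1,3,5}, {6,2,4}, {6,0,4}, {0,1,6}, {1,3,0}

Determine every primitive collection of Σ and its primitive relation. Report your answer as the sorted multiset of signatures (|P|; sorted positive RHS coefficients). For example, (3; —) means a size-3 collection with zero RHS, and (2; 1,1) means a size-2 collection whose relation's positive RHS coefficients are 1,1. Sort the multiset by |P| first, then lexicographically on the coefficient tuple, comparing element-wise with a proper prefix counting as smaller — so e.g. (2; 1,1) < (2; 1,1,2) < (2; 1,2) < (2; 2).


14 minimal non-faces of Δ(Σ) (on 8 rays):

  • {0,7}:  v_{0} + v_{7} = 0  ⇒ sig = (2; —)
  • {5,6}:  v_{5} + v_{6} = 0  ⇒ sig = (2; —)
  • {0,5}:  v_{0} + v_{5} = v_{3}  ⇒ sig = (2; 1)
  • {2,3}:  v_{2} + v_{3} = v_{6}  ⇒ sig = (2; 1)
  • {3,6}:  v_{3} + v_{6} = v_{0}  ⇒ sig = (2; 1)
  • {3,7}:  v_{3} + v_{7} = v_{5}  ⇒ sig = (2; 1)
  • {2,5}:  v_{2} + v_{5} = v_{1} + v_{4}  ⇒ sig = (2; 1,1)
  • {6,7}:  v_{6} + v_{7} = v_{1} + v_{4}  ⇒ sig = (2; 1,1)
  • {0,2}:  v_{0} + v_{2} = 2·v_{6}  ⇒ sig = (2; 2)
  • {2,7}:  v_{2} + v_{7} = 2·v_{1} + 2·v_{4}  ⇒ sig = (2; 2,2)
  • {1,3,4}:  v_{1} + v_{3} + v_{4} = 0  ⇒ sig = (3; —)
  • {0,1,4}:  v_{0} + v_{1} + v_{4} = v_{6}  ⇒ sig = (3; 1)
  • {1,4,5}:  v_{1} + v_{4} + v_{5} = v_{7}  ⇒ sig = (3; 1)
  • {1,4,6}:  v_{1} + v_{4} + v_{6} = v_{2}  ⇒ sig = (3; 1)

Sorted signature multiset PRS(X):
    (2; —)
    (2; —)
    (2; 1)
    (2; 1)
    (2; 1)
    (2; 1)
    (2; 1,1)
    (2; 1,1)
    (2; 2)
    (2; 2,2)
    (3; —)
    (3; 1)
    (3; 1)
    (3; 1)


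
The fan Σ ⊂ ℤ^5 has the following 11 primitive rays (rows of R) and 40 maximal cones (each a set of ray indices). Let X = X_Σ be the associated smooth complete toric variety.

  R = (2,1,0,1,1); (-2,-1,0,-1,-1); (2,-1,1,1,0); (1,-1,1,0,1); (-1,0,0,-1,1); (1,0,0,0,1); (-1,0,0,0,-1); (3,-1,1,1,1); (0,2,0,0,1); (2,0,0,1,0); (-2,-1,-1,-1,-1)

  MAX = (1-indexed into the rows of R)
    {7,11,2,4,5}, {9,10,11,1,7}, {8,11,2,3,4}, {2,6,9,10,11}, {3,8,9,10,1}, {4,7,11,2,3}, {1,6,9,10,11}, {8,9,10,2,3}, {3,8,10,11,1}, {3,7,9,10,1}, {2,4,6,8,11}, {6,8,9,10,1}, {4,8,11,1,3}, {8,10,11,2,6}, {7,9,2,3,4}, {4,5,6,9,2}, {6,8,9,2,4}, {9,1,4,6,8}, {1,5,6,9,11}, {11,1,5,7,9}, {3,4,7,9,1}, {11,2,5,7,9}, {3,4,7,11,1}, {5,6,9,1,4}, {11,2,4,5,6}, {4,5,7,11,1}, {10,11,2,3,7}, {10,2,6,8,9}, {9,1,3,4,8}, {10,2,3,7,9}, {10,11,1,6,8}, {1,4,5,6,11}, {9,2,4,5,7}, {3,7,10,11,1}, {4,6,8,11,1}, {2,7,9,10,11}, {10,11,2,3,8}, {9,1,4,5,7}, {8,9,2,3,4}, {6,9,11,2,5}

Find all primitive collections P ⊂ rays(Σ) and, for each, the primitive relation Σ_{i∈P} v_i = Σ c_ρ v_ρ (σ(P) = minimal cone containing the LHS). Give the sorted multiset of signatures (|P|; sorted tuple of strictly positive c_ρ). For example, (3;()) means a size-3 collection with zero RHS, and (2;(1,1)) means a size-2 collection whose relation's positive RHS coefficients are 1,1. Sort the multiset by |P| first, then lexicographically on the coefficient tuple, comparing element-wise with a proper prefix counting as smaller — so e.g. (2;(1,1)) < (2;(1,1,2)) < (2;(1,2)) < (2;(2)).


|primitive collections| = 11. Relations:

  P={1,2}:  v_{1} + v_{2} = 0 — sig = (2;())
  P={6,7}:  v_{6} + v_{7} = 0 — sig = (2;())
  P={3,5}:  v_{3} + v_{5} = v_{4} — sig = (2;(1))
  P={3,6}:  v_{3} + v_{6} = v_{8} — sig = (2;(1))
  P={4,10}:  v_{4} + v_{10} = v_{8} — sig = (2;(1))
  P={5,10}:  v_{5} + v_{10} = v_{6} — sig = (2;(1))
  P={7,8}:  v_{7} + v_{8} = v_{3} — sig = (2;(1))
  P={5,8}:  v_{5} + v_{8} = v_{4} + v_{6} — sig = (2;(1,1))
  P={3,9,11}:  v_{3} + v_{9} + v_{11} = 0 — sig = (3;())
  P={4,9,11}:  v_{4} + v_{9} + v_{11} = v_{5} — sig = (3;(1))
  P={8,9,11}:  v_{8} + v_{9} + v_{11} = v_{6} — sig = (3;(1))

Sorted signature multiset PRS(X):
[(2;()), (2;()), (2;(1)), (2;(1)), (2;(1)), (2;(1)), (2;(1)), (2;(1,1)), (3;()), (3;(1)), (3;(1))]


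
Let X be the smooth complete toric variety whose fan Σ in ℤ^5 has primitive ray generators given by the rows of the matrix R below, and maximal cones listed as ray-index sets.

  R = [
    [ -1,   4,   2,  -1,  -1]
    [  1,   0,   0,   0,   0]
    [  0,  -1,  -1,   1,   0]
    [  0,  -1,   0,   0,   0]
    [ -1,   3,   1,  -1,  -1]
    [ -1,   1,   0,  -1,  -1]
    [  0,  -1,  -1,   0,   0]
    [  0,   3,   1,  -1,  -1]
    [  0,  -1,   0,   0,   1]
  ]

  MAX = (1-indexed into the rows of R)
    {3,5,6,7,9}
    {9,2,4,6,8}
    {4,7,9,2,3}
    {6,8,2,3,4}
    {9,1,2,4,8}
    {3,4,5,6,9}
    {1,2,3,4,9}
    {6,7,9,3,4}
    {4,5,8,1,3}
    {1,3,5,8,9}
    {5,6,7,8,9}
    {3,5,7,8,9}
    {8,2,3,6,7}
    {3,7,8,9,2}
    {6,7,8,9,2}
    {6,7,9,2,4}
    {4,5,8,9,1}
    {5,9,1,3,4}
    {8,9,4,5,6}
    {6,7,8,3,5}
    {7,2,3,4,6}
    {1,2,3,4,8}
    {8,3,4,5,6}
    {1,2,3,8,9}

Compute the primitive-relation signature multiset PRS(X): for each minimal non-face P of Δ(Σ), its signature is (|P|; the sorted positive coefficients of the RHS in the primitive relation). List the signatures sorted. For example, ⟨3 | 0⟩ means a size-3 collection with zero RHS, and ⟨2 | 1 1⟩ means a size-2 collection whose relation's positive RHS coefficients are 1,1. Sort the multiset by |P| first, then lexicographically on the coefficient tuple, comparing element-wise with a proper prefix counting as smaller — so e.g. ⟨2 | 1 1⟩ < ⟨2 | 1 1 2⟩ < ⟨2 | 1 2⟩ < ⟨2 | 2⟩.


The 8 primitive collections of Σ (r=9, n=5):

  P={1,7}:  v_{1} + v_{7} = v_{5}  so sig = ⟨2 | 1⟩
  P={2,5}:  v_{2} + v_{5} = v_{8}  so sig = ⟨2 | 1⟩
  P={1,6}:  v_{1} + v_{6} = v_{4} + 2·v_{5}  so sig = ⟨2 | 1 2⟩
  P={4,5,7}:  v_{4} + v_{5} + v_{7} = v_{6}  so sig = ⟨3 | 1⟩
  P={4,7,8}:  v_{4} + v_{7} + v_{8} = v_{2} + v_{6}  so sig = ⟨3 | 1 1⟩
  P={3,4,8,9}:  v_{3} + v_{4} + v_{8} + v_{9} = 0  so sig = ⟨4 | 0⟩
  P={2,3,6,9}:  v_{2} + v_{3} + v_{6} + v_{9} = v_{7}  so sig = ⟨4 | 1⟩
  P={3,6,8,9}:  v_{3} + v_{6} + v_{8} + v_{9} = v_{5} + v_{7}  so sig = ⟨4 | 1 1⟩

so the primitive-relation signature multiset is
{ ⟨2 | 1⟩ ×2,  ⟨2 | 1 2⟩,  ⟨3 | 1⟩,  ⟨3 | 1 1⟩,  ⟨4 | 0⟩,  ⟨4 | 1⟩,  ⟨4 | 1 1⟩ }
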